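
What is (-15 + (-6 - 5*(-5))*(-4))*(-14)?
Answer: 1274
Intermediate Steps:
(-15 + (-6 - 5*(-5))*(-4))*(-14) = (-15 + (-6 + 25)*(-4))*(-14) = (-15 + 19*(-4))*(-14) = (-15 - 76)*(-14) = -91*(-14) = 1274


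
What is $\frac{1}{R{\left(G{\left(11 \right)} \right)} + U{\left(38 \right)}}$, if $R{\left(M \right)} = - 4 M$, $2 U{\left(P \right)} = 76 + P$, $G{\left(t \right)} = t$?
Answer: $\frac{1}{13} \approx 0.076923$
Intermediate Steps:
$U{\left(P \right)} = 38 + \frac{P}{2}$ ($U{\left(P \right)} = \frac{76 + P}{2} = 38 + \frac{P}{2}$)
$\frac{1}{R{\left(G{\left(11 \right)} \right)} + U{\left(38 \right)}} = \frac{1}{\left(-4\right) 11 + \left(38 + \frac{1}{2} \cdot 38\right)} = \frac{1}{-44 + \left(38 + 19\right)} = \frac{1}{-44 + 57} = \frac{1}{13}$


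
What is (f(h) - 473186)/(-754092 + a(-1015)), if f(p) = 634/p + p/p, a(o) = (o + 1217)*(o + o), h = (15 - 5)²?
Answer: 23658933/58207600 ≈ 0.40646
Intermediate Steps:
h = 100 (h = 10² = 100)
a(o) = 2*o*(1217 + o) (a(o) = (1217 + o)*(2*o) = 2*o*(1217 + o))
f(p) = 1 + 634/p (f(p) = 634/p + 1 = 1 + 634/p)
(f(h) - 473186)/(-754092 + a(-1015)) = ((634 + 100)/100 - 473186)/(-754092 + 2*(-1015)*(1217 - 1015)) = ((1/100)*734 - 473186)/(-754092 + 2*(-1015)*202) = (367/50 - 473186)/(-754092 - 410060) = -23658933/50/(-1164152) = -23658933/50*(-1/1164152) = 23658933/58207600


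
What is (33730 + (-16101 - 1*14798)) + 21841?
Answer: 24672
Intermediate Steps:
(33730 + (-16101 - 1*14798)) + 21841 = (33730 + (-16101 - 14798)) + 21841 = (33730 - 30899) + 21841 = 2831 + 21841 = 24672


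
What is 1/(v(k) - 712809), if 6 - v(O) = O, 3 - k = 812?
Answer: -1/711994 ≈ -1.4045e-6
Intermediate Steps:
k = -809 (k = 3 - 1*812 = 3 - 812 = -809)
v(O) = 6 - O
1/(v(k) - 712809) = 1/((6 - 1*(-809)) - 712809) = 1/((6 + 809) - 712809) = 1/(815 - 712809) = 1/(-711994) = -1/711994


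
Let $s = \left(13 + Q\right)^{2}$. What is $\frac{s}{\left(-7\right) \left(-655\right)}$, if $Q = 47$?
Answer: $\frac{720}{917} \approx 0.78517$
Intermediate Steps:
$s = 3600$ ($s = \left(13 + 47\right)^{2} = 60^{2} = 3600$)
$\frac{s}{\left(-7\right) \left(-655\right)} = \frac{3600}{\left(-7\right) \left(-655\right)} = \frac{3600}{4585} = 3600 \cdot \frac{1}{4585} = \frac{720}{917}$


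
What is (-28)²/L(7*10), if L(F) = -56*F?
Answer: -⅕ ≈ -0.20000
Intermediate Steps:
(-28)²/L(7*10) = (-28)²/((-392*10)) = 784/((-56*70)) = 784/(-3920) = 784*(-1/3920) = -⅕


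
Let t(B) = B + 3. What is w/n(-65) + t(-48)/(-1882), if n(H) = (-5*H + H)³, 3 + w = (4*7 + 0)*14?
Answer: 395826049/16539016000 ≈ 0.023933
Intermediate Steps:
w = 389 (w = -3 + (4*7 + 0)*14 = -3 + (28 + 0)*14 = -3 + 28*14 = -3 + 392 = 389)
t(B) = 3 + B
n(H) = -64*H³ (n(H) = (-4*H)³ = -64*H³)
w/n(-65) + t(-48)/(-1882) = 389/((-64*(-65)³)) + (3 - 48)/(-1882) = 389/((-64*(-274625))) - 45*(-1/1882) = 389/17576000 + 45/1882 = 395826049/16539016000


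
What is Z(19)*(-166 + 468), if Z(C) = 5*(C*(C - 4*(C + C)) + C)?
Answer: -3787080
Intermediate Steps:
Z(C) = -35*C² + 5*C (Z(C) = 5*(C*(C - 8*C) + C) = 5*(C*(-7*C) + C) = 5*(-7*C² + C) = 5*(C - 7*C²) = -35*C² + 5*C)
Z(19)*(-166 + 468) = (5*19*(1 - 7*19))*(-166 + 468) = (5*19*(1 - 133))*302 = (5*19*(-132))*302 = -12540*302 = -3787080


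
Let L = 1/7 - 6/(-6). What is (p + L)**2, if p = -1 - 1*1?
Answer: 36/49 ≈ 0.73469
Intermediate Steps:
p = -2 (p = -1 - 1 = -2)
L = 8/7 (L = 1*(1/7) - 6*(-1/6) = 1/7 + 1 = 8/7 ≈ 1.1429)
(p + L)**2 = (-2 + 8/7)**2 = (-6/7)**2 = 36/49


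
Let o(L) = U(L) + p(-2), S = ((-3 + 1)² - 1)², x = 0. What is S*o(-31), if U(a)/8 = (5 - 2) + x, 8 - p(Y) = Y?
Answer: 306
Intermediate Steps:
p(Y) = 8 - Y
S = 9 (S = ((-2)² - 1)² = (4 - 1)² = 3² = 9)
U(a) = 24 (U(a) = 8*((5 - 2) + 0) = 8*(3 + 0) = 8*3 = 24)
o(L) = 34 (o(L) = 24 + (8 - 1*(-2)) = 24 + (8 + 2) = 24 + 10 = 34)
S*o(-31) = 9*34 = 306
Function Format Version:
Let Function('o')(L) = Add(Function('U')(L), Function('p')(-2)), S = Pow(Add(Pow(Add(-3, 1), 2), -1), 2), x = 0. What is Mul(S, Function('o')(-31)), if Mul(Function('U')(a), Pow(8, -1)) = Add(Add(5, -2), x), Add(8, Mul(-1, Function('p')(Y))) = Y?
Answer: 306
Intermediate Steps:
Function('p')(Y) = Add(8, Mul(-1, Y))
S = 9 (S = Pow(Add(Pow(-2, 2), -1), 2) = Pow(Add(4, -1), 2) = Pow(3, 2) = 9)
Function('U')(a) = 24 (Function('U')(a) = Mul(8, Add(Add(5, -2), 0)) = Mul(8, Add(3, 0)) = Mul(8, 3) = 24)
Function('o')(L) = 34 (Function('o')(L) = Add(24, Add(8, Mul(-1, -2))) = Add(24, Add(8, 2)) = Add(24, 10) = 34)
Mul(S, Function('o')(-31)) = Mul(9, 34) = 306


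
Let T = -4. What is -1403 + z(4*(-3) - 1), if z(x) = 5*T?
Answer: -1423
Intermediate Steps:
z(x) = -20 (z(x) = 5*(-4) = -20)
-1403 + z(4*(-3) - 1) = -1403 - 20 = -1423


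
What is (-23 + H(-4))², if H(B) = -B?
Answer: 361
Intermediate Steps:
(-23 + H(-4))² = (-23 - 1*(-4))² = (-23 + 4)² = (-19)² = 361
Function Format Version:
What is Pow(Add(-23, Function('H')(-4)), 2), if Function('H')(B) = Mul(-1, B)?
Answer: 361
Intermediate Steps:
Pow(Add(-23, Function('H')(-4)), 2) = Pow(Add(-23, Mul(-1, -4)), 2) = Pow(Add(-23, 4), 2) = Pow(-19, 2) = 361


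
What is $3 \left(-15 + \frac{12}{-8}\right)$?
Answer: $- \frac{99}{2} \approx -49.5$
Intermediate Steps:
$3 \left(-15 + \frac{12}{-8}\right) = 3 \left(-15 + 12 \left(- \frac{1}{8}\right)\right) = 3 \left(-15 - \frac{3}{2}\right) = 3 \left(- \frac{33}{2}\right) = - \frac{99}{2}$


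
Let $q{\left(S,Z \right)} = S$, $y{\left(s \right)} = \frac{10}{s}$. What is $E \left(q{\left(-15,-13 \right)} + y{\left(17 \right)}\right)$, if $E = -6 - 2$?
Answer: $\frac{1960}{17} \approx 115.29$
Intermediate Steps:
$E = -8$ ($E = -6 - 2 = -8$)
$E \left(q{\left(-15,-13 \right)} + y{\left(17 \right)}\right) = - 8 \left(-15 + \frac{10}{17}\right) = \left(-8\right) \left(- \frac{245}{17}\right) = \frac{1960}{17}$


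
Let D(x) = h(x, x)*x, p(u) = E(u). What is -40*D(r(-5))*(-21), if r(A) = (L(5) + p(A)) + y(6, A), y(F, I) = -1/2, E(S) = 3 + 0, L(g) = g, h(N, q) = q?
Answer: 47250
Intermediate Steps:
E(S) = 3
p(u) = 3
y(F, I) = -1/2 (y(F, I) = -1*1/2 = -1/2)
r(A) = 15/2 (r(A) = (5 + 3) - 1/2 = 8 - 1/2 = 15/2)
D(x) = x**2 (D(x) = x*x = x**2)
-40*D(r(-5))*(-21) = -40*(15/2)**2*(-21) = -40*225/4*(-21) = -2250*(-21) = 47250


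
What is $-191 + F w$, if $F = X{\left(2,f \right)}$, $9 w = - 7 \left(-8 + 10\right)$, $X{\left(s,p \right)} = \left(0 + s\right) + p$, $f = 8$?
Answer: $- \frac{1859}{9} \approx -206.56$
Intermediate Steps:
$X{\left(s,p \right)} = p + s$ ($X{\left(s,p \right)} = s + p = p + s$)
$w = - \frac{14}{9}$ ($w = \frac{\left(-7\right) \left(-8 + 10\right)}{9} = \frac{\left(-7\right) 2}{9} = \frac{1}{9} \left(-14\right) = - \frac{14}{9} \approx -1.5556$)
$F = 10$ ($F = 8 + 2 = 10$)
$-191 + F w = -191 + 10 \left(- \frac{14}{9}\right) = -191 - \frac{140}{9} = - \frac{1859}{9}$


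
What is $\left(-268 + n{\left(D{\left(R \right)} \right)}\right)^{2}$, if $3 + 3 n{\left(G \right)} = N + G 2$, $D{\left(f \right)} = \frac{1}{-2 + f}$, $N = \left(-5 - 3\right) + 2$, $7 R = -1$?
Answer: $\frac{149059681}{2025} \approx 73610.0$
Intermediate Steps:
$R = - \frac{1}{7}$ ($R = \frac{1}{7} \left(-1\right) = - \frac{1}{7} \approx -0.14286$)
$N = -6$ ($N = -8 + 2 = -6$)
$n{\left(G \right)} = -3 + \frac{2 G}{3}$ ($n{\left(G \right)} = -1 + \frac{-6 + G 2}{3} = -1 + \frac{-6 + 2 G}{3} = -1 + \left(-2 + \frac{2 G}{3}\right) = -3 + \frac{2 G}{3}$)
$\left(-268 + n{\left(D{\left(R \right)} \right)}\right)^{2} = \left(-268 - \left(3 - \frac{2}{3 \left(-2 - \frac{1}{7}\right)}\right)\right)^{2} = \left(-268 - \left(3 - \frac{2}{3 \left(- \frac{15}{7}\right)}\right)\right)^{2} = \left(-268 + \left(-3 + \frac{2}{3} \left(- \frac{7}{15}\right)\right)\right)^{2} = \left(-268 - \frac{149}{45}\right)^{2} = \left(- \frac{12209}{45}\right)^{2} = \frac{149059681}{2025}$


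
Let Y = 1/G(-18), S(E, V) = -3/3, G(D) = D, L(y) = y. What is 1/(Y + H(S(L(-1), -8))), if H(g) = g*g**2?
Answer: -18/19 ≈ -0.94737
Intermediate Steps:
S(E, V) = -1 (S(E, V) = -3*1/3 = -1)
Y = -1/18 (Y = 1/(-18) = -1/18 ≈ -0.055556)
H(g) = g**3
1/(Y + H(S(L(-1), -8))) = 1/(-1/18 + (-1)**3) = 1/(-1/18 - 1) = 1/(-19/18) = -18/19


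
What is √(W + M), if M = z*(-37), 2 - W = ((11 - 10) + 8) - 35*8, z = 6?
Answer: √51 ≈ 7.1414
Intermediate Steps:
W = 273 (W = 2 - (((11 - 10) + 8) - 35*8) = 2 - ((1 + 8) - 280) = 2 - (9 - 280) = 2 - 1*(-271) = 2 + 271 = 273)
M = -222 (M = 6*(-37) = -222)
√(W + M) = √(273 - 222) = √51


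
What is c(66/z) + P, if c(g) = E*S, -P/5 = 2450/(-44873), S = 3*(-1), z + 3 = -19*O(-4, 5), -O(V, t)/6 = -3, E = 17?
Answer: -2276273/44873 ≈ -50.727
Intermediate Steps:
O(V, t) = 18 (O(V, t) = -6*(-3) = 18)
z = -345 (z = -3 - 19*18 = -3 - 342 = -345)
S = -3
P = 12250/44873 (P = -12250/(-44873) = -12250*(-1)/44873 = -5*(-2450/44873) = 12250/44873 ≈ 0.27299)
c(g) = -51 (c(g) = 17*(-3) = -51)
c(66/z) + P = -51 + 12250/44873 = -2276273/44873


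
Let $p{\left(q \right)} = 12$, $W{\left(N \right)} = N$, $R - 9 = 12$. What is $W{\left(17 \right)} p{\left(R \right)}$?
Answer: $204$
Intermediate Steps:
$R = 21$ ($R = 9 + 12 = 21$)
$W{\left(17 \right)} p{\left(R \right)} = 17 \cdot 12 = 204$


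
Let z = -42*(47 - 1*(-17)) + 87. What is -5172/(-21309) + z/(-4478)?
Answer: 26194975/31807234 ≈ 0.82355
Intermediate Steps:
z = -2601 (z = -42*(47 + 17) + 87 = -42*64 + 87 = -2688 + 87 = -2601)
-5172/(-21309) + z/(-4478) = -5172/(-21309) - 2601/(-4478) = -5172*(-1/21309) - 2601*(-1/4478) = 1724/7103 + 2601/4478 = 26194975/31807234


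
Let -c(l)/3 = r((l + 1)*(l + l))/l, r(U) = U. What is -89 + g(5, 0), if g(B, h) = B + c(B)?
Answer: -120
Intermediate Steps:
c(l) = -6 - 6*l (c(l) = -3*(l + 1)*(l + l)/l = -3*(1 + l)*(2*l)/l = -3*2*l*(1 + l)/l = -3*(2 + 2*l) = -6 - 6*l)
g(B, h) = -6 - 5*B (g(B, h) = B + (-6 - 6*B) = -6 - 5*B)
-89 + g(5, 0) = -89 + (-6 - 5*5) = -89 + (-6 - 25) = -89 - 31 = -120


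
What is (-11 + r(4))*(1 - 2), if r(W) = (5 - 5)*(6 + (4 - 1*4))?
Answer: 11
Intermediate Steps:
r(W) = 0 (r(W) = 0*(6 + (4 - 4)) = 0*(6 + 0) = 0*6 = 0)
(-11 + r(4))*(1 - 2) = (-11 + 0)*(1 - 2) = -11*(-1) = 11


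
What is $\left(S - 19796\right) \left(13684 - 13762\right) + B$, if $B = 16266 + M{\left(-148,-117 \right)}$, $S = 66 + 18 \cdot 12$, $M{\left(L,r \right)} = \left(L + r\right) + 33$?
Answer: $1538126$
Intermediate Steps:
$M{\left(L,r \right)} = 33 + L + r$
$S = 282$ ($S = 66 + 216 = 282$)
$B = 16034$ ($B = 16266 - 232 = 16034$)
$\left(S - 19796\right) \left(13684 - 13762\right) + B = \left(282 - 19796\right) \left(13684 - 13762\right) + 16034 = \left(-19514\right) \left(-78\right) + 16034 = 1522092 + 16034 = 1538126$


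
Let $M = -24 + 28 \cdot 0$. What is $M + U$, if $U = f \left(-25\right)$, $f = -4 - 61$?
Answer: $1601$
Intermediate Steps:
$f = -65$
$M = -24$ ($M = -24 + 0 = -24$)
$U = 1625$ ($U = \left(-65\right) \left(-25\right) = 1625$)
$M + U = -24 + 1625 = 1601$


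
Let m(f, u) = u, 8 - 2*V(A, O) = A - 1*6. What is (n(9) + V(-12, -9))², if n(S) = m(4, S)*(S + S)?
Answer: 30625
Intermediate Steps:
V(A, O) = 7 - A/2 (V(A, O) = 4 - (A - 1*6)/2 = 4 - (A - 6)/2 = 4 - (-6 + A)/2 = 4 + (3 - A/2) = 7 - A/2)
n(S) = 2*S² (n(S) = S*(S + S) = S*(2*S) = 2*S²)
(n(9) + V(-12, -9))² = (2*9² + (7 - ½*(-12)))² = (2*81 + (7 + 6))² = (162 + 13)² = 175² = 30625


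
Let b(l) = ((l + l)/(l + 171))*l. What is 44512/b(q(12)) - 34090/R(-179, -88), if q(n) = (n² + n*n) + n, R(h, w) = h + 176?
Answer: 7174879/625 ≈ 11480.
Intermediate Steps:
R(h, w) = 176 + h
q(n) = n + 2*n² (q(n) = (n² + n²) + n = 2*n² + n = n + 2*n²)
b(l) = 2*l²/(171 + l) (b(l) = ((2*l)/(171 + l))*l = (2*l/(171 + l))*l = 2*l²/(171 + l))
44512/b(q(12)) - 34090/R(-179, -88) = 44512/((2*(12*(1 + 2*12))²/(171 + 12*(1 + 2*12)))) - 34090/(176 - 179) = 44512/((2*(12*(1 + 24))²/(171 + 12*(1 + 24)))) - 34090/(-3) = 44512/((2*(12*25)²/(171 + 12*25))) - 34090*(-⅓) = 44512/((2*300²/(171 + 300))) + 34090/3 = 44512/((2*90000/471)) + 34090/3 = 44512/((2*90000*(1/471))) + 34090/3 = 44512/(60000/157) + 34090/3 = 44512*(157/60000) + 34090/3 = 218387/1875 + 34090/3 = 7174879/625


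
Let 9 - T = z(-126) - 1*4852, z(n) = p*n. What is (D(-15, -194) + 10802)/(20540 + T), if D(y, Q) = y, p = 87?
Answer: 469/1581 ≈ 0.29665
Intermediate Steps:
z(n) = 87*n
T = 15823 (T = 9 - (87*(-126) - 1*4852) = 9 - (-10962 - 4852) = 9 - 1*(-15814) = 9 + 15814 = 15823)
(D(-15, -194) + 10802)/(20540 + T) = (-15 + 10802)/(20540 + 15823) = 10787/36363 = 10787*(1/36363) = 469/1581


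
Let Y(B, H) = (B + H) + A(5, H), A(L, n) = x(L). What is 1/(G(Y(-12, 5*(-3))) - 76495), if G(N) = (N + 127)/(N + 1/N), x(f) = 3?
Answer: -577/44140087 ≈ -1.3072e-5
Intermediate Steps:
A(L, n) = 3
Y(B, H) = 3 + B + H (Y(B, H) = (B + H) + 3 = 3 + B + H)
G(N) = (127 + N)/(N + 1/N)
1/(G(Y(-12, 5*(-3))) - 76495) = 1/((3 - 12 + 5*(-3))*(127 + (3 - 12 + 5*(-3)))/(1 + (3 - 12 + 5*(-3))²) - 76495) = 1/((3 - 12 - 15)*(127 + (3 - 12 - 15))/(1 + (3 - 12 - 15)²) - 76495) = 1/(-24*(127 - 24)/(1 + (-24)²) - 76495) = 1/(-24*103/(1 + 576) - 76495) = 1/(-24*103/577 - 76495) = 1/(-24*1/577*103 - 76495) = 1/(-2472/577 - 76495) = 1/(-44140087/577) = -577/44140087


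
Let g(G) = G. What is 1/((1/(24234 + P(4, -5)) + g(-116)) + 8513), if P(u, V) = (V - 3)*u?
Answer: 24202/203224195 ≈ 0.00011909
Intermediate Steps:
P(u, V) = u*(-3 + V) (P(u, V) = (-3 + V)*u = u*(-3 + V))
1/((1/(24234 + P(4, -5)) + g(-116)) + 8513) = 1/((1/(24234 + 4*(-3 - 5)) - 116) + 8513) = 1/((1/(24234 + 4*(-8)) - 116) + 8513) = 1/((1/(24234 - 32) - 116) + 8513) = 1/((1/24202 - 116) + 8513) = 1/(-2807431/24202 + 8513) = 1/(203224195/24202) = 24202/203224195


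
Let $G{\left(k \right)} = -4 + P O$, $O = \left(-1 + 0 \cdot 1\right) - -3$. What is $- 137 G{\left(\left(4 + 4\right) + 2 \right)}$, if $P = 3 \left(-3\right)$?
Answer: $3014$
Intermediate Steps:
$P = -9$
$O = 2$ ($O = \left(-1 + 0\right) + 3 = -1 + 3 = 2$)
$G{\left(k \right)} = -22$ ($G{\left(k \right)} = -4 - 18 = -22$)
$- 137 G{\left(\left(4 + 4\right) + 2 \right)} = \left(-137\right) \left(-22\right) = 3014$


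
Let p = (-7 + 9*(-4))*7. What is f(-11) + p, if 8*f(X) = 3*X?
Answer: -2441/8 ≈ -305.13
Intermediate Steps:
f(X) = 3*X/8 (f(X) = (3*X)/8 = 3*X/8)
p = -301 (p = (-7 - 36)*7 = -43*7 = -301)
f(-11) + p = (3/8)*(-11) - 301 = -33/8 - 301 = -2441/8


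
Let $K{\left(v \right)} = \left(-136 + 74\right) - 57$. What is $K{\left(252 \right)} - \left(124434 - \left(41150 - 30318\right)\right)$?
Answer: $-113721$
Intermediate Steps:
$K{\left(v \right)} = -119$ ($K{\left(v \right)} = -62 - 57 = -119$)
$K{\left(252 \right)} - \left(124434 - \left(41150 - 30318\right)\right) = -119 - \left(124434 - \left(41150 - 30318\right)\right) = -119 - \left(124434 - 10832\right) = -119 - 113602 = -113721$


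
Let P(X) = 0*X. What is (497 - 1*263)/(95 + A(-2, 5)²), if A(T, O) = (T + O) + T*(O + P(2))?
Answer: 13/8 ≈ 1.6250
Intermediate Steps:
P(X) = 0
A(T, O) = O + T + O*T (A(T, O) = (T + O) + T*(O + 0) = (O + T) + T*O = (O + T) + O*T = O + T + O*T)
(497 - 1*263)/(95 + A(-2, 5)²) = (497 - 1*263)/(95 + (5 - 2 + 5*(-2))²) = (497 - 263)/(95 + (5 - 2 - 10)²) = 234/(95 + (-7)²) = 234/(95 + 49) = 234/144 = 234*(1/144) = 13/8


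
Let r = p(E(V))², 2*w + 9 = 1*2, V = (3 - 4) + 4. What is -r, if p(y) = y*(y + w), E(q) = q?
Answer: -9/4 ≈ -2.2500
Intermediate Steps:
V = 3 (V = -1 + 4 = 3)
w = -7/2 (w = -9/2 + (1*2)/2 = -9/2 + (½)*2 = -9/2 + 1 = -7/2 ≈ -3.5000)
p(y) = y*(-7/2 + y) (p(y) = y*(y - 7/2) = y*(-7/2 + y))
r = 9/4 (r = ((½)*3*(-7 + 2*3))² = ((½)*3*(-7 + 6))² = ((½)*3*(-1))² = (-3/2)² = 9/4 ≈ 2.2500)
-r = -1*9/4 = -9/4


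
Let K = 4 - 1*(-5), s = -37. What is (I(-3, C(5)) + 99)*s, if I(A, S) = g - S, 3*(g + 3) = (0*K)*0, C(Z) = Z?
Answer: -3367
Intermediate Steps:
K = 9 (K = 4 + 5 = 9)
g = -3 (g = -3 + ((0*9)*0)/3 = -3 + (0*0)/3 = -3 + (⅓)*0 = -3 + 0 = -3)
I(A, S) = -3 - S
(I(-3, C(5)) + 99)*s = ((-3 - 1*5) + 99)*(-37) = ((-3 - 5) + 99)*(-37) = (-8 + 99)*(-37) = 91*(-37) = -3367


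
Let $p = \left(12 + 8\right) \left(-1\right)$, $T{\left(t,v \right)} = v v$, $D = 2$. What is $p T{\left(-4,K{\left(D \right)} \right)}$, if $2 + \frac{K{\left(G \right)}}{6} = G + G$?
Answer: $-2880$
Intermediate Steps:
$K{\left(G \right)} = -12 + 12 G$ ($K{\left(G \right)} = -12 + 6 \left(G + G\right) = -12 + 6 \cdot 2 G = -12 + 12 G$)
$T{\left(t,v \right)} = v^{2}$
$p = -20$ ($p = 20 \left(-1\right) = -20$)
$p T{\left(-4,K{\left(D \right)} \right)} = - 20 \left(-12 + 12 \cdot 2\right)^{2} = - 20 \left(-12 + 24\right)^{2} = - 20 \cdot 12^{2} = \left(-20\right) 144 = -2880$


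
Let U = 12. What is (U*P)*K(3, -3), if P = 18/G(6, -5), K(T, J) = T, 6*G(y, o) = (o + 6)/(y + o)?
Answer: 3888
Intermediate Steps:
G(y, o) = (6 + o)/(6*(o + y)) (G(y, o) = ((o + 6)/(y + o))/6 = ((6 + o)/(o + y))/6 = (6 + o)/(6*(o + y)))
P = 108 (P = 18/(((1 + (⅙)*(-5))/(-5 + 6))) = 18/(((1 - ⅚)/1)) = 18/((1*(⅙))) = 18/(⅙) = 18*6 = 108)
(U*P)*K(3, -3) = (12*108)*3 = 1296*3 = 3888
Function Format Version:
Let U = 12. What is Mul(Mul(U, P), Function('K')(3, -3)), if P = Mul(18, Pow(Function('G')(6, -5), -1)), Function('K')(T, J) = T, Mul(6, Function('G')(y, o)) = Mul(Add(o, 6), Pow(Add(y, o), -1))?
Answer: 3888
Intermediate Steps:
Function('G')(y, o) = Mul(Rational(1, 6), Pow(Add(o, y), -1), Add(6, o)) (Function('G')(y, o) = Mul(Rational(1, 6), Mul(Add(o, 6), Pow(Add(y, o), -1))) = Mul(Rational(1, 6), Mul(Add(6, o), Pow(Add(o, y), -1))) = Mul(Rational(1, 6), Mul(Pow(Add(o, y), -1), Add(6, o))) = Mul(Rational(1, 6), Pow(Add(o, y), -1), Add(6, o)))
P = 108 (P = Mul(18, Pow(Mul(Pow(Add(-5, 6), -1), Add(1, Mul(Rational(1, 6), -5))), -1)) = Mul(18, Pow(Mul(Pow(1, -1), Add(1, Rational(-5, 6))), -1)) = Mul(18, Pow(Mul(1, Rational(1, 6)), -1)) = Mul(18, Pow(Rational(1, 6), -1)) = Mul(18, 6) = 108)
Mul(Mul(U, P), Function('K')(3, -3)) = Mul(Mul(12, 108), 3) = Mul(1296, 3) = 3888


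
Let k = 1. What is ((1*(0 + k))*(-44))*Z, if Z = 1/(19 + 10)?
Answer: -44/29 ≈ -1.5172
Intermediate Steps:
Z = 1/29 ≈ 0.034483
((1*(0 + k))*(-44))*Z = ((1*(0 + 1))*(-44))*(1/29) = ((1*1)*(-44))*(1/29) = (1*(-44))*(1/29) = -44*1/29 = -44/29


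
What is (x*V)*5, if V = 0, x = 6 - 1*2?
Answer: 0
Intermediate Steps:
x = 4 (x = 6 - 2 = 4)
(x*V)*5 = (4*0)*5 = 0*5 = 0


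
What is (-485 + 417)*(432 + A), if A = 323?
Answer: -51340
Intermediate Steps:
(-485 + 417)*(432 + A) = (-485 + 417)*(432 + 323) = -68*755 = -51340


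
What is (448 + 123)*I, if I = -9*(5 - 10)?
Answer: 25695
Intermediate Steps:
I = 45 (I = -9*(-5) = 45)
(448 + 123)*I = (448 + 123)*45 = 571*45 = 25695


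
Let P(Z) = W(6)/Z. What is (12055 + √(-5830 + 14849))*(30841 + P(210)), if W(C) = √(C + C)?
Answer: (12055 + √9019)*(3238305 + √3)/105 ≈ 3.7472e+8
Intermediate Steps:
W(C) = √2*√C (W(C) = √(2*C) = √2*√C)
P(Z) = 2*√3/Z (P(Z) = (√2*√6)/Z = (2*√3)/Z = 2*√3/Z)
(12055 + √(-5830 + 14849))*(30841 + P(210)) = (12055 + √(-5830 + 14849))*(30841 + 2*√3/210) = (12055 + √9019)*(30841 + 2*√3*(1/210)) = (12055 + √9019)*(30841 + √3/105)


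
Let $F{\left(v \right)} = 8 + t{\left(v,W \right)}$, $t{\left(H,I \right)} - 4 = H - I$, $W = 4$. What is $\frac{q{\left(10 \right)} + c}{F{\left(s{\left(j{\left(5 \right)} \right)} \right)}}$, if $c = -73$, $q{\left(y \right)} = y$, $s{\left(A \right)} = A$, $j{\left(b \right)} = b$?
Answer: $- \frac{63}{13} \approx -4.8462$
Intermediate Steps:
$t{\left(H,I \right)} = 4 + H - I$ ($t{\left(H,I \right)} = 4 + \left(H - I\right) = 4 + H - I$)
$F{\left(v \right)} = 8 + v$ ($F{\left(v \right)} = 8 + \left(4 + v - 4\right) = 8 + v$)
$\frac{q{\left(10 \right)} + c}{F{\left(s{\left(j{\left(5 \right)} \right)} \right)}} = \frac{10 - 73}{8 + 5} = - \frac{63}{13}$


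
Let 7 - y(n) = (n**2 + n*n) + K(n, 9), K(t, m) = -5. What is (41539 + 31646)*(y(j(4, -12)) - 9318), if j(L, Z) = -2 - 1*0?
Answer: -681645090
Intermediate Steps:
j(L, Z) = -2 (j(L, Z) = -2 + 0 = -2)
y(n) = 12 - 2*n**2 (y(n) = 7 - ((n**2 + n*n) - 5) = 7 - ((n**2 + n**2) - 5) = 7 - (2*n**2 - 5) = 7 - (-5 + 2*n**2) = 7 + (5 - 2*n**2) = 12 - 2*n**2)
(41539 + 31646)*(y(j(4, -12)) - 9318) = (41539 + 31646)*((12 - 2*(-2)**2) - 9318) = 73185*((12 - 2*4) - 9318) = 73185*((12 - 8) - 9318) = 73185*(4 - 9318) = 73185*(-9314) = -681645090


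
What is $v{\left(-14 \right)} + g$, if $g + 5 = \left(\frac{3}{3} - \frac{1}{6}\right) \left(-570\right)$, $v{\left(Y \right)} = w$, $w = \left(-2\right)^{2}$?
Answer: $-476$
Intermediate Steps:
$w = 4$
$v{\left(Y \right)} = 4$
$g = -480$ ($g = -5 + \left(\frac{3}{3} - \frac{1}{6}\right) \left(-570\right) = -5 + \left(3 \cdot \frac{1}{3} - \frac{1}{6}\right) \left(-570\right) = -5 + \left(1 - \frac{1}{6}\right) \left(-570\right) = -5 + \frac{5}{6} \left(-570\right) = -5 - 475 = -480$)
$v{\left(-14 \right)} + g = 4 - 480 = -476$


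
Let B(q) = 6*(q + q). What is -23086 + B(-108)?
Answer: -24382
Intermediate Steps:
B(q) = 12*q (B(q) = 6*(2*q) = 12*q)
-23086 + B(-108) = -23086 + 12*(-108) = -23086 - 1296 = -24382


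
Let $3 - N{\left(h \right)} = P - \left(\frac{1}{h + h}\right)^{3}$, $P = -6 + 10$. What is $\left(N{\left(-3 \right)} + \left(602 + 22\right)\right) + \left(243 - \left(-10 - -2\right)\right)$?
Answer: $\frac{188783}{216} \approx 874.0$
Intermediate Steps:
$P = 4$
$N{\left(h \right)} = -1 + \frac{1}{8 h^{3}}$ ($N{\left(h \right)} = 3 - \left(4 - \left(\frac{1}{h + h}\right)^{3}\right) = 3 - \left(4 - \left(\frac{1}{2 h}\right)^{3}\right) = 3 - \left(4 - \frac{1}{8 h^{3}}\right) = -1 + \frac{1}{8 h^{3}}$)
$\left(N{\left(-3 \right)} + \left(602 + 22\right)\right) + \left(243 - \left(-10 - -2\right)\right) = \left(\left(-1 + \frac{1}{8 \left(-27\right)}\right) + \left(602 + 22\right)\right) + \left(243 - \left(-10 - -2\right)\right) = \left(\left(-1 + \frac{1}{8} \left(- \frac{1}{27}\right)\right) + 624\right) + \left(243 - \left(-10 + 2\right)\right) = \left(\left(-1 - \frac{1}{216}\right) + 624\right) + \left(243 - -8\right) = \left(- \frac{217}{216} + 624\right) + \left(243 + 8\right) = \frac{134567}{216} + 251 = \frac{188783}{216}$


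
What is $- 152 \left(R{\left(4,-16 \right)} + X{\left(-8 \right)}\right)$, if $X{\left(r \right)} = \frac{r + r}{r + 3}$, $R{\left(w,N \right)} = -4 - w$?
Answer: $\frac{3648}{5} \approx 729.6$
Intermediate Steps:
$X{\left(r \right)} = \frac{2 r}{3 + r}$
$- 152 \left(R{\left(4,-16 \right)} + X{\left(-8 \right)}\right) = - 152 \left(\left(-4 - 4\right) + 2 \left(-8\right) \frac{1}{3 - 8}\right) = - 152 \left(\left(-4 - 4\right) + 2 \left(-8\right) \frac{1}{-5}\right) = - 152 \left(-8 + 2 \left(-8\right) \left(- \frac{1}{5}\right)\right) = - 152 \left(-8 + \frac{16}{5}\right) = \left(-152\right) \left(- \frac{24}{5}\right) = \frac{3648}{5}$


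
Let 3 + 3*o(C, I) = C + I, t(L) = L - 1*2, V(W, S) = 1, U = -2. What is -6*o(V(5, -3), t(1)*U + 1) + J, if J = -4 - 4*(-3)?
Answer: 6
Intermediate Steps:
t(L) = -2 + L (t(L) = L - 2 = -2 + L)
J = 8 (J = -4 + 12 = 8)
o(C, I) = -1 + C/3 + I/3 (o(C, I) = -1 + (C + I)/3 = -1 + (C/3 + I/3) = -1 + C/3 + I/3)
-6*o(V(5, -3), t(1)*U + 1) + J = -6*(-1 + (1/3)*1 + ((-2 + 1)*(-2) + 1)/3) + 8 = -6*(-1 + 1/3 + (-1*(-2) + 1)/3) + 8 = -6*(-1 + 1/3 + (2 + 1)/3) + 8 = -6*(-1 + 1/3 + (1/3)*3) + 8 = -6*(-1 + 1/3 + 1) + 8 = -6*1/3 + 8 = -2 + 8 = 6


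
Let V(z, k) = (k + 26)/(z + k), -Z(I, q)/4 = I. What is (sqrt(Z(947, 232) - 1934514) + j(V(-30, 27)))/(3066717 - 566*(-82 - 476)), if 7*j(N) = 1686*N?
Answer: -29786/23677815 + I*sqrt(1938302)/3382545 ≈ -0.001258 + 0.00041159*I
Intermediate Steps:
Z(I, q) = -4*I
V(z, k) = (26 + k)/(k + z)
j(N) = 1686*N/7 (j(N) = (1686*N)/7 = 1686*N/7)
(sqrt(Z(947, 232) - 1934514) + j(V(-30, 27)))/(3066717 - 566*(-82 - 476)) = (sqrt(-4*947 - 1934514) + 1686*((26 + 27)/(27 - 30))/7)/(3066717 - 566*(-82 - 476)) = (sqrt(-3788 - 1934514) + 1686*(53/(-3))/7)/(3066717 - 566*(-558)) = (sqrt(-1938302) + 1686*(-1/3*53)/7)/(3066717 + 315828) = (I*sqrt(1938302) + (1686/7)*(-53/3))/3382545 = (I*sqrt(1938302) - 29786/7)*(1/3382545) = (-29786/7 + I*sqrt(1938302))*(1/3382545) = -29786/23677815 + I*sqrt(1938302)/3382545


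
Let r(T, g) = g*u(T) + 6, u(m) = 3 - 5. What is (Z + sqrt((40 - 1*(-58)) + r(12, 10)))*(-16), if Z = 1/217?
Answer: -16/217 - 32*sqrt(21) ≈ -146.72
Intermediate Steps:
u(m) = -2
r(T, g) = 6 - 2*g (r(T, g) = g*(-2) + 6 = -2*g + 6 = 6 - 2*g)
Z = 1/217 ≈ 0.0046083
(Z + sqrt((40 - 1*(-58)) + r(12, 10)))*(-16) = (1/217 + sqrt((40 - 1*(-58)) + (6 - 2*10)))*(-16) = (1/217 + sqrt((40 + 58) + (6 - 20)))*(-16) = (1/217 + sqrt(98 - 14))*(-16) = (1/217 + sqrt(84))*(-16) = (1/217 + 2*sqrt(21))*(-16) = -16/217 - 32*sqrt(21)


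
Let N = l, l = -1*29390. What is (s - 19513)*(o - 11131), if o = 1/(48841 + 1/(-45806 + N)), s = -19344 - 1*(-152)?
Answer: 316453960878679049/734529567 ≈ 4.3083e+8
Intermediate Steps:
l = -29390
s = -19192 (s = -19344 + 152 = -19192)
N = -29390
o = 75196/3672647835 (o = 1/(48841 + 1/(-45806 - 29390)) = 1/(48841 + 1/(-75196)) = 1/(48841 - 1/75196) = 1/(3672647835/75196) = 75196/3672647835 ≈ 2.0475e-5)
(s - 19513)*(o - 11131) = (-19192 - 19513)*(75196/3672647835 - 11131) = -38705*(-40880242976189/3672647835) = 316453960878679049/734529567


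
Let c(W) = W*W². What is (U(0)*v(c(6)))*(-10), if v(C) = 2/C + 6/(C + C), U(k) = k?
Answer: 0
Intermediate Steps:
c(W) = W³
v(C) = 5/C (v(C) = 2/C + 6/((2*C)) = 2/C + 6*(1/(2*C)) = 2/C + 3/C = 5/C)
(U(0)*v(c(6)))*(-10) = (0*(5/(6³)))*(-10) = (0*(5/216))*(-10) = 0*(-10) = 0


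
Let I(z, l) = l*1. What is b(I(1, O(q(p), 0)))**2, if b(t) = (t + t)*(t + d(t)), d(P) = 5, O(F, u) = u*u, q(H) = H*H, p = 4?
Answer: 0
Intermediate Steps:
q(H) = H**2
O(F, u) = u**2
I(z, l) = l
b(t) = 2*t*(5 + t) (b(t) = (t + t)*(t + 5) = (2*t)*(5 + t) = 2*t*(5 + t))
b(I(1, O(q(p), 0)))**2 = (2*0**2*(5 + 0**2))**2 = (2*0*(5 + 0))**2 = (2*0*5)**2 = 0**2 = 0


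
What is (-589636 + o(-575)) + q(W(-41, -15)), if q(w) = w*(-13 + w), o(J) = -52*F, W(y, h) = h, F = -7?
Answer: -588852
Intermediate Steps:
o(J) = 364 (o(J) = -52*(-7) = 364)
(-589636 + o(-575)) + q(W(-41, -15)) = (-589636 + 364) - 15*(-13 - 15) = -589272 - 15*(-28) = -589272 + 420 = -588852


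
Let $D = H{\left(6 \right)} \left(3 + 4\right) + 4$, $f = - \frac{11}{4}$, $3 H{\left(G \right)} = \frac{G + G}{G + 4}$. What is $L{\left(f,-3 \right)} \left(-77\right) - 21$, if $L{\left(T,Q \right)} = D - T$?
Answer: $- \frac{15127}{20} \approx -756.35$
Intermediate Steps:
$H{\left(G \right)} = \frac{2 G}{3 \left(4 + G\right)}$ ($H{\left(G \right)} = \frac{\left(G + G\right) \frac{1}{G + 4}}{3} = \frac{2 G \frac{1}{4 + G}}{3} = \frac{2 G}{3 \left(4 + G\right)}$)
$f = - \frac{11}{4}$ ($f = \left(-11\right) \frac{1}{4} = - \frac{11}{4} \approx -2.75$)
$D = \frac{34}{5}$ ($D = \frac{2}{3} \cdot 6 \frac{1}{4 + 6} \left(3 + 4\right) + 4 = \frac{2}{3} \cdot 6 \cdot \frac{1}{10} \cdot 7 + 4 = \frac{2}{5} \cdot 7 + 4 = \frac{14}{5} + 4 = \frac{34}{5} \approx 6.8$)
$L{\left(T,Q \right)} = \frac{34}{5} - T$
$L{\left(f,-3 \right)} \left(-77\right) - 21 = \left(\frac{34}{5} - - \frac{11}{4}\right) \left(-77\right) - 21 = \left(\frac{34}{5} + \frac{11}{4}\right) \left(-77\right) - 21 = \frac{191}{20} \left(-77\right) - 21 = - \frac{14707}{20} - 21 = - \frac{15127}{20}$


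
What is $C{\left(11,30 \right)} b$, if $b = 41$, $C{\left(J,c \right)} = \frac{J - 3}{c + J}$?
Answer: $8$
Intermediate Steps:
$C{\left(J,c \right)} = \frac{-3 + J}{J + c}$
$C{\left(11,30 \right)} b = \frac{-3 + 11}{11 + 30} \cdot 41 = \frac{1}{41} \cdot 8 \cdot 41 = \frac{8}{41} \cdot 41 = 8$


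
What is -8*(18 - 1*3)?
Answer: -120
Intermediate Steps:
-8*(18 - 1*3) = -8*(18 - 3) = -8*15 = -120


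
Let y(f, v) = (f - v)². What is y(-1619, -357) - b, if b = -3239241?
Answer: 4831885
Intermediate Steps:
y(-1619, -357) - b = (-1619 - 1*(-357))² - 1*(-3239241) = (-1619 + 357)² + 3239241 = (-1262)² + 3239241 = 1592644 + 3239241 = 4831885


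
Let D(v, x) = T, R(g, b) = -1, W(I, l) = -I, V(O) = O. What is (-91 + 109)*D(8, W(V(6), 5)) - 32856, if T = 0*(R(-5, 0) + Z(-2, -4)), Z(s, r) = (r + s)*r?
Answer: -32856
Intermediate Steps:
Z(s, r) = r*(r + s)
T = 0 (T = 0*(-1 - 4*(-4 - 2)) = 0*(-1 - 4*(-6)) = 0*(-1 + 24) = 0*23 = 0)
D(v, x) = 0
(-91 + 109)*D(8, W(V(6), 5)) - 32856 = (-91 + 109)*0 - 32856 = 18*0 - 32856 = 0 - 32856 = -32856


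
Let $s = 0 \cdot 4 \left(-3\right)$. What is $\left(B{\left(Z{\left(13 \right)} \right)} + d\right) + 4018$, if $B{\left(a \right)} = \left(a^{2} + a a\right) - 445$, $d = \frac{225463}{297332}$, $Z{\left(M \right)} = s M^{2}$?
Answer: $\frac{151798957}{42476} \approx 3573.8$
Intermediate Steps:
$s = 0$ ($s = 0 \left(-3\right) = 0$)
$Z{\left(M \right)} = 0$ ($Z{\left(M \right)} = 0 M^{2} = 0$)
$d = \frac{32209}{42476}$ ($d = 225463 \cdot \frac{1}{297332} = \frac{32209}{42476} \approx 0.75829$)
$B{\left(a \right)} = -445 + 2 a^{2}$ ($B{\left(a \right)} = \left(a^{2} + a^{2}\right) - 445 = 2 a^{2} - 445 = -445 + 2 a^{2}$)
$\left(B{\left(Z{\left(13 \right)} \right)} + d\right) + 4018 = \left(\left(-445 + 2 \cdot 0^{2}\right) + \frac{32209}{42476}\right) + 4018 = \left(\left(-445 + 2 \cdot 0\right) + \frac{32209}{42476}\right) + 4018 = \left(\left(-445 + 0\right) + \frac{32209}{42476}\right) + 4018 = \left(-445 + \frac{32209}{42476}\right) + 4018 = - \frac{18869611}{42476} + 4018 = \frac{151798957}{42476}$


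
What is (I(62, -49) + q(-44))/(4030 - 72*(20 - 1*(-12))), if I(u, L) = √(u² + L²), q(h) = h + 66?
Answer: 11/863 + √6245/1726 ≈ 0.058531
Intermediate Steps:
q(h) = 66 + h
I(u, L) = √(L² + u²)
(I(62, -49) + q(-44))/(4030 - 72*(20 - 1*(-12))) = (√((-49)² + 62²) + (66 - 44))/(4030 - 72*(20 - 1*(-12))) = (√(2401 + 3844) + 22)/(4030 - 72*(20 + 12)) = (√6245 + 22)/(4030 - 72*32) = (22 + √6245)/(4030 - 2304) = (22 + √6245)/1726 = (22 + √6245)*(1/1726) = 11/863 + √6245/1726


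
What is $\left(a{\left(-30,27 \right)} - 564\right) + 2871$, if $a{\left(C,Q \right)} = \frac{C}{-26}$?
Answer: $\frac{30006}{13} \approx 2308.2$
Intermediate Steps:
$a{\left(C,Q \right)} = - \frac{C}{26}$ ($a{\left(C,Q \right)} = C \left(- \frac{1}{26}\right) = - \frac{C}{26}$)
$\left(a{\left(-30,27 \right)} - 564\right) + 2871 = \left(\left(- \frac{1}{26}\right) \left(-30\right) - 564\right) + 2871 = \left(\frac{15}{13} - 564\right) + 2871 = - \frac{7317}{13} + 2871 = \frac{30006}{13}$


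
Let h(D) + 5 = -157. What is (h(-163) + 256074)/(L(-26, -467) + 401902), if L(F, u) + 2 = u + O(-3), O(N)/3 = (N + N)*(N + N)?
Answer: 85304/133847 ≈ 0.63732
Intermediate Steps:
O(N) = 12*N² (O(N) = 3*((N + N)*(N + N)) = 3*((2*N)*(2*N)) = 3*(4*N²) = 12*N²)
h(D) = -162 (h(D) = -5 - 157 = -162)
L(F, u) = 106 + u (L(F, u) = -2 + (u + 12*(-3)²) = -2 + (u + 12*9) = -2 + (u + 108) = -2 + (108 + u) = 106 + u)
(h(-163) + 256074)/(L(-26, -467) + 401902) = (-162 + 256074)/((106 - 467) + 401902) = 255912/(-361 + 401902) = 255912/401541 = 255912*(1/401541) = 85304/133847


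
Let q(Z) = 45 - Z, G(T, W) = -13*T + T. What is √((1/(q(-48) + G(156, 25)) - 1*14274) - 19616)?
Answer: I*√107256463269/1779 ≈ 184.09*I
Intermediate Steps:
G(T, W) = -12*T
√((1/(q(-48) + G(156, 25)) - 1*14274) - 19616) = √((1/((45 - 1*(-48)) - 12*156) - 1*14274) - 19616) = √((1/((45 + 48) - 1872) - 14274) - 19616) = √((1/(93 - 1872) - 14274) - 19616) = √((1/(-1779) - 14274) - 19616) = √((-1/1779 - 14274) - 19616) = √(-25393447/1779 - 19616) = √(-60290311/1779) = I*√107256463269/1779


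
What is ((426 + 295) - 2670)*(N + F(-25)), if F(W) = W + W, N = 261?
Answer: -411239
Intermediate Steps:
F(W) = 2*W
((426 + 295) - 2670)*(N + F(-25)) = ((426 + 295) - 2670)*(261 + 2*(-25)) = (721 - 2670)*(261 - 50) = -1949*211 = -411239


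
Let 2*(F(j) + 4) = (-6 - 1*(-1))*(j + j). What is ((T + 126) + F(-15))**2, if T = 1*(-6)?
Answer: 36481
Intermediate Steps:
T = -6
F(j) = -4 - 5*j (F(j) = -4 + ((-6 - 1*(-1))*(j + j))/2 = -4 + ((-6 + 1)*(2*j))/2 = -4 + (-10*j)/2 = -4 - 5*j)
((T + 126) + F(-15))**2 = ((-6 + 126) + (-4 - 5*(-15)))**2 = (120 + (-4 + 75))**2 = (120 + 71)**2 = 191**2 = 36481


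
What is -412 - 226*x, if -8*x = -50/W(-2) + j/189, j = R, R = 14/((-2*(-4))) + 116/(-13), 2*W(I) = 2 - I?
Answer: -44002793/39312 ≈ -1119.3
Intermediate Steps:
W(I) = 1 - I/2 (W(I) = (2 - I)/2 = 1 - I/2)
R = -373/52 (R = 14/8 + 116*(-1/13) = 14*(1/8) - 116/13 = 7/4 - 116/13 = -373/52 ≈ -7.1731)
j = -373/52 ≈ -7.1731
x = 246073/78624 (x = -(-50/(1 - 1/2*(-2)) - 373/52/189)/8 = -(-50/(1 + 1) - 373/52*1/189)/8 = -(-50/2 - 373/9828)/8 = -(-50*1/2 - 373/9828)/8 = -(-25 - 373/9828)/8 = -1/8*(-246073/9828) = 246073/78624 ≈ 3.1297)
-412 - 226*x = -412 - 226*246073/78624 = -412 - 27806249/39312 = -44002793/39312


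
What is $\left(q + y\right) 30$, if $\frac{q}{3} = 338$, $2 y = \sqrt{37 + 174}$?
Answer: $30420 + 15 \sqrt{211} \approx 30638.0$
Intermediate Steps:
$y = \frac{\sqrt{211}}{2}$ ($y = \frac{\sqrt{37 + 174}}{2} = \frac{\sqrt{211}}{2} \approx 7.2629$)
$q = 1014$ ($q = 3 \cdot 338 = 1014$)
$\left(q + y\right) 30 = \left(1014 + \frac{\sqrt{211}}{2}\right) 30 = 30420 + 15 \sqrt{211}$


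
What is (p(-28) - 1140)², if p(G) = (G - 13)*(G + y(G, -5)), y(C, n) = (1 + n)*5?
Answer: 685584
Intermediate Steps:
y(C, n) = 5 + 5*n
p(G) = (-20 + G)*(-13 + G) (p(G) = (G - 13)*(G + (5 + 5*(-5))) = (-13 + G)*(G + (5 - 25)) = (-13 + G)*(G - 20) = (-13 + G)*(-20 + G) = (-20 + G)*(-13 + G))
(p(-28) - 1140)² = ((260 + (-28)² - 33*(-28)) - 1140)² = ((260 + 784 + 924) - 1140)² = (1968 - 1140)² = 828² = 685584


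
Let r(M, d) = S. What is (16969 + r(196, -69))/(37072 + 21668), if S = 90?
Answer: 17059/58740 ≈ 0.29042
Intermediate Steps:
r(M, d) = 90
(16969 + r(196, -69))/(37072 + 21668) = (16969 + 90)/(37072 + 21668) = 17059/58740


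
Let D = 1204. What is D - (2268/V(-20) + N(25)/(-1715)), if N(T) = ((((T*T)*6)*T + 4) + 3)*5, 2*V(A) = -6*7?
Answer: 543773/343 ≈ 1585.3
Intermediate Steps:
V(A) = -21 (V(A) = (-6*7)/2 = (½)*(-42) = -21)
N(T) = 35 + 30*T³ (N(T) = (((T²*6)*T + 4) + 3)*5 = (((6*T²)*T + 4) + 3)*5 = ((6*T³ + 4) + 3)*5 = ((4 + 6*T³) + 3)*5 = (7 + 6*T³)*5 = 35 + 30*T³)
D - (2268/V(-20) + N(25)/(-1715)) = 1204 - (2268/(-21) + (35 + 30*25³)/(-1715)) = 1204 - (2268*(-1/21) + (35 + 30*15625)*(-1/1715)) = 1204 - (-108 + (35 + 468750)*(-1/1715)) = 1204 - (-108 + 468785*(-1/1715)) = 1204 - (-108 - 93757/343) = 1204 - 1*(-130801/343) = 1204 + 130801/343 = 543773/343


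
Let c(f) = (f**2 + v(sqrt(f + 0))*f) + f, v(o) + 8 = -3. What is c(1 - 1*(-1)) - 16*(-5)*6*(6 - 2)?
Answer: 1904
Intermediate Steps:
v(o) = -11 (v(o) = -8 - 3 = -11)
c(f) = f**2 - 10*f (c(f) = (f**2 - 11*f) + f = f**2 - 10*f)
c(1 - 1*(-1)) - 16*(-5)*6*(6 - 2) = (1 - 1*(-1))*(-10 + (1 - 1*(-1))) - 16*(-5)*6*(6 - 2) = (1 + 1)*(-10 + (1 + 1)) - (-80)*6*4 = 2*(-10 + 2) - (-80)*24 = 2*(-8) - 1*(-1920) = -16 + 1920 = 1904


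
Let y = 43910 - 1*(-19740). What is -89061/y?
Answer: -89061/63650 ≈ -1.3992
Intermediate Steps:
y = 63650 (y = 43910 + 19740 = 63650)
-89061/y = -89061/63650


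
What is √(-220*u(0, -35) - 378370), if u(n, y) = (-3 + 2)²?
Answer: 17*I*√1310 ≈ 615.3*I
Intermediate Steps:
u(n, y) = 1 (u(n, y) = (-1)² = 1)
√(-220*u(0, -35) - 378370) = √(-220*1 - 378370) = √(-220 - 378370) = √(-378590) = 17*I*√1310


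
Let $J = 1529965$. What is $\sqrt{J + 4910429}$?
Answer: $\sqrt{6440394} \approx 2537.8$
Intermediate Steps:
$\sqrt{J + 4910429} = \sqrt{1529965 + 4910429} = \sqrt{6440394}$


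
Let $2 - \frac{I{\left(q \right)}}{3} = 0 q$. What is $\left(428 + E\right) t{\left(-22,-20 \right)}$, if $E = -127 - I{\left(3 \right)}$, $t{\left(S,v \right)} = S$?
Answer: $-6490$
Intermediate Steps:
$I{\left(q \right)} = 6$ ($I{\left(q \right)} = 6 - 3 \cdot 0 q = 6 - 0 = 6 + 0 = 6$)
$E = -133$ ($E = -127 - 6 = -133$)
$\left(428 + E\right) t{\left(-22,-20 \right)} = \left(428 - 133\right) \left(-22\right) = 295 \left(-22\right) = -6490$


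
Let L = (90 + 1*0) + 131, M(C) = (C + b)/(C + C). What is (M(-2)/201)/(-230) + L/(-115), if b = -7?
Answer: -118459/61640 ≈ -1.9218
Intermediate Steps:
M(C) = (-7 + C)/(2*C) (M(C) = (C - 7)/(C + C) = (-7 + C)/((2*C)) = (-7 + C)*(1/(2*C)) = (-7 + C)/(2*C))
L = 221 (L = (90 + 0) + 131 = 90 + 131 = 221)
(M(-2)/201)/(-230) + L/(-115) = (((½)*(-7 - 2)/(-2))/201)/(-230) + 221/(-115) = (((½)*(-½)*(-9))*(1/201))*(-1/230) + 221*(-1/115) = ((9/4)*(1/201))*(-1/230) - 221/115 = (3/268)*(-1/230) - 221/115 = -3/61640 - 221/115 = -118459/61640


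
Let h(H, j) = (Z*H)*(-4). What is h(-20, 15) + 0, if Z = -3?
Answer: -240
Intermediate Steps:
h(H, j) = 12*H (h(H, j) = -3*H*(-4) = 12*H)
h(-20, 15) + 0 = 12*(-20) + 0 = -240 + 0 = -240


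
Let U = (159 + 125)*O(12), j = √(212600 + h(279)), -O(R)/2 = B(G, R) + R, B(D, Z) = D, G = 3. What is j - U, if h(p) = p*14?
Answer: 8520 + √216506 ≈ 8985.3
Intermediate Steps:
h(p) = 14*p
O(R) = -6 - 2*R (O(R) = -2*(3 + R) = -6 - 2*R)
j = √216506 (j = √(212600 + 14*279) = √(212600 + 3906) = √216506 ≈ 465.30)
U = -8520 (U = (159 + 125)*(-6 - 2*12) = 284*(-6 - 24) = 284*(-30) = -8520)
j - U = √216506 - 1*(-8520) = √216506 + 8520 = 8520 + √216506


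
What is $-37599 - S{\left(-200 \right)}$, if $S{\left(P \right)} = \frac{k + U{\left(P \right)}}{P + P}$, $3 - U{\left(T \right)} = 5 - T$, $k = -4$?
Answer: $- \frac{7519903}{200} \approx -37600.0$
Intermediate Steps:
$U{\left(T \right)} = -2 + T$ ($U{\left(T \right)} = 3 - \left(5 - T\right) = 3 + \left(-5 + T\right) = -2 + T$)
$S{\left(P \right)} = \frac{-6 + P}{2 P}$ ($S{\left(P \right)} = \frac{-4 + \left(-2 + P\right)}{P + P} = \frac{-6 + P}{2 P}$)
$-37599 - S{\left(-200 \right)} = -37599 - \frac{-6 - 200}{2 \left(-200\right)} = -37599 - \frac{1}{2} \left(- \frac{1}{200}\right) \left(-206\right) = -37599 - \frac{103}{200} = - \frac{7519903}{200}$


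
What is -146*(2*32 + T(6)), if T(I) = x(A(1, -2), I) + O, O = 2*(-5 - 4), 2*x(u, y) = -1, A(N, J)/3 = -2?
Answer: -6643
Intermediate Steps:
A(N, J) = -6 (A(N, J) = 3*(-2) = -6)
x(u, y) = -½ (x(u, y) = (½)*(-1) = -½)
O = -18 (O = 2*(-9) = -18)
T(I) = -37/2 (T(I) = -½ - 18 = -37/2)
-146*(2*32 + T(6)) = -146*(2*32 - 37/2) = -146*(64 - 37/2) = -146*91/2 = -6643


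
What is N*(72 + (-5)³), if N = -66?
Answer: 3498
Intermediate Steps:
N*(72 + (-5)³) = -66*(72 + (-5)³) = -66*(72 - 125) = -66*(-53) = 3498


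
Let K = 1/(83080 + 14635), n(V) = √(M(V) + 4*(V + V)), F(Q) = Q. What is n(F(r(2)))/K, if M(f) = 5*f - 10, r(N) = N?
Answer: 390860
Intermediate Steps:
M(f) = -10 + 5*f
n(V) = √(-10 + 13*V) (n(V) = √((-10 + 5*V) + 4*(V + V)) = √((-10 + 5*V) + 4*(2*V)) = √((-10 + 5*V) + 8*V) = √(-10 + 13*V))
K = 1/97715 ≈ 1.0234e-5
n(F(r(2)))/K = √(-10 + 13*2)/(1/97715) = √(-10 + 26)*97715 = √16*97715 = 4*97715 = 390860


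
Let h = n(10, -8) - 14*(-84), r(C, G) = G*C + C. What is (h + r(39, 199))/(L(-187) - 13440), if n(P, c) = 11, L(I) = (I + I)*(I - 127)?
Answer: 8987/103996 ≈ 0.086417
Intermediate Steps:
L(I) = 2*I*(-127 + I) (L(I) = (2*I)*(-127 + I) = 2*I*(-127 + I))
r(C, G) = C + C*G (r(C, G) = C*G + C = C + C*G)
h = 1187 (h = 11 - 14*(-84) = 11 + 1176 = 1187)
(h + r(39, 199))/(L(-187) - 13440) = (1187 + 39*(1 + 199))/(2*(-187)*(-127 - 187) - 13440) = (1187 + 39*200)/(2*(-187)*(-314) - 13440) = (1187 + 7800)/(117436 - 13440) = 8987/103996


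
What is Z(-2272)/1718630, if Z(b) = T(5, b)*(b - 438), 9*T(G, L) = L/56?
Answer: 76964/10827369 ≈ 0.0071083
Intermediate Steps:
T(G, L) = L/504 (T(G, L) = (L/56)/9 = L/504)
Z(b) = b*(-438 + b)/504 (Z(b) = (b/504)*(b - 438) = (b/504)*(-438 + b) = b*(-438 + b)/504)
Z(-2272)/1718630 = ((1/504)*(-2272)*(-438 - 2272))/1718630 = ((1/504)*(-2272)*(-2710))*(1/1718630) = (769640/63)*(1/1718630) = 76964/10827369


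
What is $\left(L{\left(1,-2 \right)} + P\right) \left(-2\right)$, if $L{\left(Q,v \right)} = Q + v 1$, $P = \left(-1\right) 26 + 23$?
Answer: $8$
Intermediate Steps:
$P = -3$ ($P = -26 + 23 = -3$)
$L{\left(Q,v \right)} = Q + v$
$\left(L{\left(1,-2 \right)} + P\right) \left(-2\right) = \left(\left(1 - 2\right) - 3\right) \left(-2\right) = \left(-1 - 3\right) \left(-2\right) = \left(-4\right) \left(-2\right) = 8$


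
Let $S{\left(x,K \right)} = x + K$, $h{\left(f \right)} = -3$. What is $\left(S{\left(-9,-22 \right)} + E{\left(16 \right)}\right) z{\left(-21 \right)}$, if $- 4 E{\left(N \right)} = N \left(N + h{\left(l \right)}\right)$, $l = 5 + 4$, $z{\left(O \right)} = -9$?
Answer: $747$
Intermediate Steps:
$l = 9$
$E{\left(N \right)} = - \frac{N \left(-3 + N\right)}{4}$ ($E{\left(N \right)} = - \frac{N \left(N - 3\right)}{4} = - \frac{N \left(-3 + N\right)}{4}$)
$S{\left(x,K \right)} = K + x$
$\left(S{\left(-9,-22 \right)} + E{\left(16 \right)}\right) z{\left(-21 \right)} = \left(\left(-22 - 9\right) + \frac{1}{4} \cdot 16 \left(3 - 16\right)\right) \left(-9\right) = \left(-31 + \frac{1}{4} \cdot 16 \left(3 - 16\right)\right) \left(-9\right) = \left(-31 + \frac{1}{4} \cdot 16 \left(-13\right)\right) \left(-9\right) = \left(-31 - 52\right) \left(-9\right) = \left(-83\right) \left(-9\right) = 747$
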